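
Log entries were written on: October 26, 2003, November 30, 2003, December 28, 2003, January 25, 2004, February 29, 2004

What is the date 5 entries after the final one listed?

All Sundays; the gaps (35, 28, 28, 35) vary with month length.
This is the last Sunday of each month.
Last Sunday of March 2004: March 28, 2004.
April 2004 ends with Sunday April 25, 2004.
May 2004 ends with Sunday May 30, 2004.
Last Sunday of June 2004: June 27, 2004.
July 2004 ends with Sunday July 25, 2004.

July 25, 2004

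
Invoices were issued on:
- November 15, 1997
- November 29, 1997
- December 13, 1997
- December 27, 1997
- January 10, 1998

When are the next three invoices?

January 24, 1998; February 7, 1998; February 21, 1998

Gaps between consecutive events: 14, 14, 14, 14 days — a constant 14-day interval.
January 10, 1998 + 14 days = January 24, 1998.
January 24, 1998 + 14 days = February 7, 1998.
February 7, 1998 + 14 days = February 21, 1998.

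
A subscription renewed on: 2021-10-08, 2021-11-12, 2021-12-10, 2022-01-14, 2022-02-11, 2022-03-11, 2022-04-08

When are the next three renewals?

2022-05-13, 2022-06-10, 2022-07-08

All dates are Fridays, 35, 28, 35, 28, 28, 28 days apart.
Specifically, the 2nd Friday of each month.
May 2022 — 2nd Friday is 2022-05-13.
June 2022 — 2nd Friday is 2022-06-10.
July 2022 — 2nd Friday is 2022-07-08.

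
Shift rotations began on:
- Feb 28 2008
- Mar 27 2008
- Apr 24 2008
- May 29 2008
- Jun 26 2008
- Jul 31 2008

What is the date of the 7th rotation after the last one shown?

Feb 26 2009

These are Thursdays with 28, 28, 35, 28, 35-day gaps.
Each is the final Thursday of its month — May 29 2008 is past the 28th, so '4th Thursday' doesn't fit.
Last Thursday of August 2008: Aug 28 2008.
September 2008 ends with Thursday Sep 25 2008.
Last Thursday of October 2008: Oct 30 2008.
Last Thursday of November 2008: Nov 27 2008.
Last Thursday of December 2008: Dec 25 2008.
January 2009 ends with Thursday Jan 29 2009.
February 2009 ends with Thursday Feb 26 2009.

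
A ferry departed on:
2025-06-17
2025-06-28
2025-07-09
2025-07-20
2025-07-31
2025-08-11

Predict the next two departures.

2025-08-22, 2025-09-02

The spacing is 11, 11, 11, 11, 11 days — always 11 days.
2025-08-11 + 11 days = 2025-08-22.
2025-08-22 + 11 days = 2025-09-02.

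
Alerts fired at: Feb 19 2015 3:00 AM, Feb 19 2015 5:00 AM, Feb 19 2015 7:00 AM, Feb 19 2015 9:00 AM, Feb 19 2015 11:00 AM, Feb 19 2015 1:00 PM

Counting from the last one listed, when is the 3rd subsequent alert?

Feb 19 2015 7:00 PM

Spacing: 2, 2, 2, 2, 2 h — constant 2 h.
Feb 19 2015 1:00 PM + 2 h = Feb 19 2015 3:00 PM.
Feb 19 2015 3:00 PM + 2 h = Feb 19 2015 5:00 PM.
Feb 19 2015 5:00 PM + 2 h = Feb 19 2015 7:00 PM.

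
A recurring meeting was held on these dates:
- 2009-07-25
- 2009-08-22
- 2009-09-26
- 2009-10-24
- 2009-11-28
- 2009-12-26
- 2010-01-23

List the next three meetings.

All dates are Saturdays, 28, 35, 28, 35, 28, 28 days apart.
Specifically, the 4th Saturday of each month.
4th Saturday of February 2010: 2010-02-27.
4th Saturday of March 2010: 2010-03-27.
4th Saturday of April 2010: 2010-04-24.

2010-02-27, 2010-03-27, 2010-04-24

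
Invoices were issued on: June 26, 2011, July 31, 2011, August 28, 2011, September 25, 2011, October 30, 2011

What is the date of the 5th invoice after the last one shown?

These are Sundays with 35, 28, 28, 35-day gaps.
Each is the final Sunday of its month — July 31, 2011 is past the 28th, so '4th Sunday' doesn't fit.
November 2011 ends with Sunday November 27, 2011.
Last Sunday of December 2011: December 25, 2011.
Last Sunday of January 2012: January 29, 2012.
Last Sunday of February 2012: February 26, 2012.
Last Sunday of March 2012: March 25, 2012.

March 25, 2012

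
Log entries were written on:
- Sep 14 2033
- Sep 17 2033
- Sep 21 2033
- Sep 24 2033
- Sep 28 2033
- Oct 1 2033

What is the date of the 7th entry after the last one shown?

The gap pattern 3, 4, 3, 4, 3 repeats every 2 events.
These are the Wednesdays and Saturdays of each week.
The following Wednesday is Oct 5 2033.
Next Saturday: Oct 8 2033.
Next Wednesday: Oct 12 2033.
Next Saturday: Oct 15 2033.
Next Wednesday: Oct 19 2033.
The following Saturday is Oct 22 2033.
The following Wednesday is Oct 26 2033.

Oct 26 2033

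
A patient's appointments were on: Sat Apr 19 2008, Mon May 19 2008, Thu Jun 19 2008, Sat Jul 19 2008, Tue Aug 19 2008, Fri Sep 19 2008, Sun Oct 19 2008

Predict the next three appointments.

Wed Nov 19 2008, Fri Dec 19 2008, Mon Jan 19 2009

The day-of-month is always 19 (30, 31, 30, 31, 31, 30 days between events).
So this recurs on the 19th of each month.
Next: November 2008 → Wed Nov 19 2008.
Next: December 2008 → Fri Dec 19 2008.
Next: January 2009 → Mon Jan 19 2009.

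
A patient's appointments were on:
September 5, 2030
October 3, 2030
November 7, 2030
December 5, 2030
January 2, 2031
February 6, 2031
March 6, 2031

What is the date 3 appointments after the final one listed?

June 5, 2031

All dates are Thursdays, 28, 35, 28, 28, 35, 28 days apart.
Specifically, the 1st Thursday of each month.
1st Thursday of April 2031: April 3, 2031.
May 2031 — 1st Thursday is May 1, 2031.
1st Thursday of June 2031: June 5, 2031.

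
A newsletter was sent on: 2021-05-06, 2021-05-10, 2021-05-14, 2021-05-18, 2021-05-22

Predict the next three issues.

Gaps between consecutive events: 4, 4, 4, 4 days — a constant 4-day interval.
2021-05-22 + 4 days = 2021-05-26.
2021-05-26 + 4 days = 2021-05-30.
2021-05-30 + 4 days = 2021-06-03.

2021-05-26, 2021-05-30, 2021-06-03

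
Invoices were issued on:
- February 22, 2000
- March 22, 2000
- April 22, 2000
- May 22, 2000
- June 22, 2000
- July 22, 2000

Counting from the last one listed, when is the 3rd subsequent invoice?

October 22, 2000

Each date is the 22nd; the gaps (29, 31, 30, 31, 30) track the month lengths.
The rule is the 22nd of each month.
August 2000: August 22, 2000.
Next: September 2000 → September 22, 2000.
Next: October 2000 → October 22, 2000.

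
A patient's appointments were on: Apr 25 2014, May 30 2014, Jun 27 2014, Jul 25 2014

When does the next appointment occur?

These are Fridays with 35, 28, 28-day gaps.
Each is the final Friday of its month — May 30 2014 is past the 28th, so '4th Friday' doesn't fit.
Last Friday of August 2014: Aug 29 2014.

Aug 29 2014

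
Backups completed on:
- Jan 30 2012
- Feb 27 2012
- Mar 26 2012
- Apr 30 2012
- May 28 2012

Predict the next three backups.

Jun 25 2012, Jul 30 2012, Aug 27 2012

All Mondays; the gaps (28, 28, 35, 28) vary with month length.
This is the last Monday of each month.
June 2012 ends with Monday Jun 25 2012.
July 2012 ends with Monday Jul 30 2012.
Last Monday of August 2012: Aug 27 2012.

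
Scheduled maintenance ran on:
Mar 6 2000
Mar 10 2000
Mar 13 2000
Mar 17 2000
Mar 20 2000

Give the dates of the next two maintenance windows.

Mar 24 2000, Mar 27 2000

Gaps: 4, 3, 4, 3 days — not constant, but cyclic with period 2.
The events fall on every Monday and Friday.
Next Friday: Mar 24 2000.
The following Monday is Mar 27 2000.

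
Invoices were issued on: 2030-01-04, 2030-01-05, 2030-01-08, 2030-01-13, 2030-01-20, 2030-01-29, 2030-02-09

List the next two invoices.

Gaps: 1, 3, 5, 7, 9, 11 days — each gap is 2 larger than the previous one.
Next gap: 13 days. 2030-02-09 + 13 days = 2030-02-22.
Next gap: 15 days. 2030-02-22 + 15 days = 2030-03-09.

2030-02-22, 2030-03-09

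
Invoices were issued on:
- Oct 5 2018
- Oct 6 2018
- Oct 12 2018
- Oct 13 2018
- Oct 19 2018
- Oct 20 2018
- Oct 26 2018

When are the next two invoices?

Oct 27 2018, Nov 2 2018

The gap pattern 1, 6, 1, 6, 1, 6 repeats every 2 events.
These are the Fridays and Saturdays of each week.
Next Saturday: Oct 27 2018.
The following Friday is Nov 2 2018.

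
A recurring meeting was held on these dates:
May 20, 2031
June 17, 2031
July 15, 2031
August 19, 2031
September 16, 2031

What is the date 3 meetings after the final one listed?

December 16, 2031

These are Tuesdays at 28- or 35-day spacing (28, 28, 35, 28).
The pattern: 3rd Tuesday of the month.
October 2031 — 3rd Tuesday is October 21, 2031.
November 2031 — 3rd Tuesday is November 18, 2031.
December 2031 — 3rd Tuesday is December 16, 2031.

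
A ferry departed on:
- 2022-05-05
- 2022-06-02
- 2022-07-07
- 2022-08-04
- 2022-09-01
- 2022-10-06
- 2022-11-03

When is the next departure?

2022-12-01

These are Thursdays at 28- or 35-day spacing (28, 35, 28, 28, 35, 28).
The pattern: 1st Thursday of the month.
1st Thursday of December 2022: 2022-12-01.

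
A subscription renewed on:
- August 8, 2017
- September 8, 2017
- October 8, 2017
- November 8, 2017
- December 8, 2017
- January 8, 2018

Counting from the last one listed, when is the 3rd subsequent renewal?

The day-of-month is always 8 (31, 30, 31, 30, 31 days between events).
So this recurs on the 8th of each month.
February 2018: February 8, 2018.
Next: March 2018 → March 8, 2018.
April 2018: April 8, 2018.

April 8, 2018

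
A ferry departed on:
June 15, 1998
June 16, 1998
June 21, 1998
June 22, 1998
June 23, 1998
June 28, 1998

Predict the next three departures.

June 29, 1998; June 30, 1998; July 5, 1998

The gap pattern 1, 5, 1, 1, 5 repeats every 3 events.
These are the Mondays, Tuesdays and Sundays of each week.
The following Monday is June 29, 1998.
The following Tuesday is June 30, 1998.
Next Sunday: July 5, 1998.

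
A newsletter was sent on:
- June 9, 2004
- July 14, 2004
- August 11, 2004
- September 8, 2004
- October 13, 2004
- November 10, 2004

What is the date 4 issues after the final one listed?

These are Wednesdays at 28- or 35-day spacing (35, 28, 28, 35, 28).
The pattern: 2nd Wednesday of the month.
December 2004 — 2nd Wednesday is December 8, 2004.
2nd Wednesday of January 2005: January 12, 2005.
February 2005 — 2nd Wednesday is February 9, 2005.
March 2005 — 2nd Wednesday is March 9, 2005.

March 9, 2005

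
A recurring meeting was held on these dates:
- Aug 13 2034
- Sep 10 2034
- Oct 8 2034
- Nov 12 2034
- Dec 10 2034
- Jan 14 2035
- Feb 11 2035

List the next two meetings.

These are Sundays at 28- or 35-day spacing (28, 28, 35, 28, 35, 28).
The pattern: 2nd Sunday of the month.
2nd Sunday of March 2035: Mar 11 2035.
2nd Sunday of April 2035: Apr 8 2035.

Mar 11 2035, Apr 8 2035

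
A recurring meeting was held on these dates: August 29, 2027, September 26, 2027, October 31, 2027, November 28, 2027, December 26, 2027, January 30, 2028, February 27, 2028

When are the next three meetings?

March 26, 2028; April 30, 2028; May 28, 2028

Every date is a Sunday; gaps 28, 35, 28, 28, 35, 28 days.
Each is the last Sunday of its month (at least one falls on the 29th or later, ruling out '4th Sunday').
Last Sunday of March 2028: March 26, 2028.
April 2028 ends with Sunday April 30, 2028.
Last Sunday of May 2028: May 28, 2028.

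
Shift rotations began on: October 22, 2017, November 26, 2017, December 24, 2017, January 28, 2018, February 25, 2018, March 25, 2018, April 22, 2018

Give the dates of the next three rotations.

Gaps: 35, 28, 35, 28, 28, 28 days — a mix of 28 and 35. Every date is a Sunday.
Each is the 4th Sunday of its month.
4th Sunday of May 2018: May 27, 2018.
4th Sunday of June 2018: June 24, 2018.
4th Sunday of July 2018: July 22, 2018.

May 27, 2018; June 24, 2018; July 22, 2018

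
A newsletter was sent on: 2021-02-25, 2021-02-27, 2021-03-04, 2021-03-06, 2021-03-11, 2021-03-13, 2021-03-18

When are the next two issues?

2021-03-20, 2021-03-25

Every event lands on a Thursday or Saturday (gaps cycle 2, 5, 2, 5, 2, 5).
So the schedule is: every Thursday and Saturday.
Next Saturday: 2021-03-20.
The following Thursday is 2021-03-25.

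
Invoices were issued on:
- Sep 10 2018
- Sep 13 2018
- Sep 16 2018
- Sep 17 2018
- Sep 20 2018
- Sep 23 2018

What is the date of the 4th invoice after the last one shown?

The gap pattern 3, 3, 1, 3, 3 repeats every 3 events.
These are the Mondays, Thursdays and Sundays of each week.
Next Monday: Sep 24 2018.
Next Thursday: Sep 27 2018.
The following Sunday is Sep 30 2018.
The following Monday is Oct 1 2018.

Oct 1 2018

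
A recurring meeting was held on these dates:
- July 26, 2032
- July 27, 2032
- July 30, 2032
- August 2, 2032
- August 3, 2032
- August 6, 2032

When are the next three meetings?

Gaps: 1, 3, 3, 1, 3 days — not constant, but cyclic with period 3.
The events fall on every Monday, Tuesday and Friday.
Next Monday: August 9, 2032.
The following Tuesday is August 10, 2032.
Next Friday: August 13, 2032.

August 9, 2032; August 10, 2032; August 13, 2032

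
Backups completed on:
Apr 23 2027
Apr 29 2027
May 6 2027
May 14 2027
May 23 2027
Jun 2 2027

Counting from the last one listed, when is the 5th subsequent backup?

Aug 6 2027

Intervals are 6, 7, 8, 9, 10 days — an arithmetic progression with common difference 1.
Next gap: 11 days. Jun 2 2027 + 11 days = Jun 13 2027.
Next gap: 12 days. Jun 13 2027 + 12 days = Jun 25 2027.
Next gap: 13 days. Jun 25 2027 + 13 days = Jul 8 2027.
Next gap: 14 days. Jul 8 2027 + 14 days = Jul 22 2027.
Next gap: 15 days. Jul 22 2027 + 15 days = Aug 6 2027.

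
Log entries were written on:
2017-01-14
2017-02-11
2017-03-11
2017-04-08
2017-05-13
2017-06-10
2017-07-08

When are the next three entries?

2017-08-12, 2017-09-09, 2017-10-14

All dates are Saturdays, 28, 28, 28, 35, 28, 28 days apart.
Specifically, the 2nd Saturday of each month.
August 2017 — 2nd Saturday is 2017-08-12.
September 2017 — 2nd Saturday is 2017-09-09.
October 2017 — 2nd Saturday is 2017-10-14.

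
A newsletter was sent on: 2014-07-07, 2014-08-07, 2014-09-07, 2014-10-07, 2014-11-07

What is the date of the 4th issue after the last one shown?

The day-of-month is always 7 (31, 31, 30, 31 days between events).
So this recurs on the 7th of each month.
December 2014: 2014-12-07.
Next: January 2015 → 2015-01-07.
Next: February 2015 → 2015-02-07.
March 2015: 2015-03-07.

2015-03-07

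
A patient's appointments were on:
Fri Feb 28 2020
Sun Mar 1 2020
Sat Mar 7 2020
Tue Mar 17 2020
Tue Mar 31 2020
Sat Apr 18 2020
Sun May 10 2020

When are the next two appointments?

Fri Jun 5 2020, Sun Jul 5 2020

Gaps: 2, 6, 10, 14, 18, 22 days — each gap is 4 larger than the previous one.
Next gap: 26 days. Sun May 10 2020 + 26 days = Fri Jun 5 2020.
Next gap: 30 days. Fri Jun 5 2020 + 30 days = Sun Jul 5 2020.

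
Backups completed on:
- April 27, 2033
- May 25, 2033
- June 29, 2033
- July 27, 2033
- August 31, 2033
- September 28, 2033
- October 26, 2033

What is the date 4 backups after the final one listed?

February 22, 2034

Every date is a Wednesday; gaps 28, 35, 28, 35, 28, 28 days.
Each is the last Wednesday of its month (at least one falls on the 29th or later, ruling out '4th Wednesday').
November 2033 ends with Wednesday November 30, 2033.
Last Wednesday of December 2033: December 28, 2033.
Last Wednesday of January 2034: January 25, 2034.
Last Wednesday of February 2034: February 22, 2034.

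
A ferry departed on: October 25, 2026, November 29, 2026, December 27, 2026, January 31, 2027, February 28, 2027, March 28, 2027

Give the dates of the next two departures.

April 25, 2027; May 30, 2027

Every date is a Sunday; gaps 35, 28, 35, 28, 28 days.
Each is the last Sunday of its month (at least one falls on the 29th or later, ruling out '4th Sunday').
April 2027 ends with Sunday April 25, 2027.
Last Sunday of May 2027: May 30, 2027.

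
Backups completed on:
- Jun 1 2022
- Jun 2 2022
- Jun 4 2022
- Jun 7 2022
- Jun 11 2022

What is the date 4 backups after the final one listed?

Jul 7 2022

Intervals are 1, 2, 3, 4 days — an arithmetic progression with common difference 1.
Next gap: 5 days. Jun 11 2022 + 5 days = Jun 16 2022.
Next gap: 6 days. Jun 16 2022 + 6 days = Jun 22 2022.
Next gap: 7 days. Jun 22 2022 + 7 days = Jun 29 2022.
Next gap: 8 days. Jun 29 2022 + 8 days = Jul 7 2022.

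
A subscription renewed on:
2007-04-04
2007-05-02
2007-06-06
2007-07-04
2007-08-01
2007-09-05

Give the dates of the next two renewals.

These are Wednesdays at 28- or 35-day spacing (28, 35, 28, 28, 35).
The pattern: 1st Wednesday of the month.
October 2007 — 1st Wednesday is 2007-10-03.
1st Wednesday of November 2007: 2007-11-07.

2007-10-03, 2007-11-07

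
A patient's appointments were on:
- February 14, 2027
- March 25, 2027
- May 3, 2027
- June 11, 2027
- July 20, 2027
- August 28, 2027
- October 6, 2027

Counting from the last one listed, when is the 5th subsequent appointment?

Gaps between consecutive events: 39, 39, 39, 39, 39, 39 days — a constant 39-day interval.
October 6, 2027 + 39 days = November 14, 2027.
November 14, 2027 + 39 days = December 23, 2027.
December 23, 2027 + 39 days = January 31, 2028.
January 31, 2028 + 39 days = March 10, 2028.
March 10, 2028 + 39 days = April 18, 2028.

April 18, 2028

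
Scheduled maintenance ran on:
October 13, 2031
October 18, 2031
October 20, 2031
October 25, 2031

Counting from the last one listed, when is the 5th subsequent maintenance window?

Gaps: 5, 2, 5 days — not constant, but cyclic with period 2.
The events fall on every Monday and Saturday.
The following Monday is October 27, 2031.
The following Saturday is November 1, 2031.
The following Monday is November 3, 2031.
Next Saturday: November 8, 2031.
The following Monday is November 10, 2031.

November 10, 2031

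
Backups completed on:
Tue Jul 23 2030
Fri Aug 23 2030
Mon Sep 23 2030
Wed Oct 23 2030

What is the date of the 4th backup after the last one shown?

Sun Feb 23 2031

Gaps: 31, 31, 30 days — not constant. Every event is on the 23rd of the month.
Pattern: the 23rd of each month.
November 2030: Sat Nov 23 2030.
Next: December 2030 → Mon Dec 23 2030.
January 2031: Thu Jan 23 2031.
February 2031: Sun Feb 23 2031.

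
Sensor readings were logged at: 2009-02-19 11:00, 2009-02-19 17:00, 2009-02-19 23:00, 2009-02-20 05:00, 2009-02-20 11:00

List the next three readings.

Gaps: 6, 6, 6, 6 hours — each event is 6 hours after the previous one.
2009-02-20 11:00 + 6 h = 2009-02-20 17:00.
2009-02-20 17:00 + 6 h = 2009-02-20 23:00.
2009-02-20 23:00 + 6 h = 2009-02-21 05:00.

2009-02-20 17:00, 2009-02-20 23:00, 2009-02-21 05:00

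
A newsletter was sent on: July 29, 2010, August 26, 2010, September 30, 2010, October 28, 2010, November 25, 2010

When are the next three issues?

December 30, 2010; January 27, 2011; February 24, 2011

These are Thursdays with 28, 35, 28, 28-day gaps.
Each is the final Thursday of its month — July 29, 2010 is past the 28th, so '4th Thursday' doesn't fit.
December 2010 ends with Thursday December 30, 2010.
Last Thursday of January 2011: January 27, 2011.
Last Thursday of February 2011: February 24, 2011.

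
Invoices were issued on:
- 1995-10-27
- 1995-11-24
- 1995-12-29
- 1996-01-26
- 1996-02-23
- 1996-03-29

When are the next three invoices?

1996-04-26, 1996-05-31, 1996-06-28

All Fridays; the gaps (28, 35, 28, 28, 35) vary with month length.
This is the last Friday of each month.
Last Friday of April 1996: 1996-04-26.
May 1996 ends with Friday 1996-05-31.
June 1996 ends with Friday 1996-06-28.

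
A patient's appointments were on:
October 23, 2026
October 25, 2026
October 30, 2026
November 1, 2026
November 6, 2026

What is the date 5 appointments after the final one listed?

November 22, 2026

Gaps: 2, 5, 2, 5 days — not constant, but cyclic with period 2.
The events fall on every Friday and Sunday.
Next Sunday: November 8, 2026.
The following Friday is November 13, 2026.
Next Sunday: November 15, 2026.
The following Friday is November 20, 2026.
The following Sunday is November 22, 2026.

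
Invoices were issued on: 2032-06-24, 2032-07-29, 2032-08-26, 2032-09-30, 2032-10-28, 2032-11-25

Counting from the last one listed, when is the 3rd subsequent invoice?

Every date is a Thursday; gaps 35, 28, 35, 28, 28 days.
Each is the last Thursday of its month (at least one falls on the 29th or later, ruling out '4th Thursday').
Last Thursday of December 2032: 2032-12-30.
Last Thursday of January 2033: 2033-01-27.
February 2033 ends with Thursday 2033-02-24.

2033-02-24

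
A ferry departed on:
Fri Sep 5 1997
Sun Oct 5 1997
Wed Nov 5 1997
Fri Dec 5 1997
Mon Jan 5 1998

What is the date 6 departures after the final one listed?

The day-of-month is always 5 (30, 31, 30, 31 days between events).
So this recurs on the 5th of each month.
February 1998: Thu Feb 5 1998.
March 1998: Thu Mar 5 1998.
Next: April 1998 → Sun Apr 5 1998.
May 1998: Tue May 5 1998.
Next: June 1998 → Fri Jun 5 1998.
July 1998: Sun Jul 5 1998.

Sun Jul 5 1998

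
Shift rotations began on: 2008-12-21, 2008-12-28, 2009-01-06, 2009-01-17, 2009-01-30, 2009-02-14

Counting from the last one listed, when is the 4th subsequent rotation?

Intervals are 7, 9, 11, 13, 15 days — an arithmetic progression with common difference 2.
Next gap: 17 days. 2009-02-14 + 17 days = 2009-03-03.
Next gap: 19 days. 2009-03-03 + 19 days = 2009-03-22.
Next gap: 21 days. 2009-03-22 + 21 days = 2009-04-12.
Next gap: 23 days. 2009-04-12 + 23 days = 2009-05-05.

2009-05-05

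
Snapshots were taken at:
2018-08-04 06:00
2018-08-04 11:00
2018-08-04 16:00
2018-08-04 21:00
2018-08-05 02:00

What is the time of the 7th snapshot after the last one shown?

Spacing: 5, 5, 5, 5 h — constant 5 h.
2018-08-05 02:00 + 5 h = 2018-08-05 07:00.
2018-08-05 07:00 + 5 h = 2018-08-05 12:00.
2018-08-05 12:00 + 5 h = 2018-08-05 17:00.
2018-08-05 17:00 + 5 h = 2018-08-05 22:00.
2018-08-05 22:00 + 5 h = 2018-08-06 03:00.
2018-08-06 03:00 + 5 h = 2018-08-06 08:00.
2018-08-06 08:00 + 5 h = 2018-08-06 13:00.

2018-08-06 13:00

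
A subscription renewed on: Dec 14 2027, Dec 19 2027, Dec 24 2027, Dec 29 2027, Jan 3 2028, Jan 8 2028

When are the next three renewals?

Jan 13 2028, Jan 18 2028, Jan 23 2028

Every event comes 5 days after the last (5, 5, 5, 5, 5).
Jan 8 2028 + 5 days = Jan 13 2028.
Jan 13 2028 + 5 days = Jan 18 2028.
Jan 18 2028 + 5 days = Jan 23 2028.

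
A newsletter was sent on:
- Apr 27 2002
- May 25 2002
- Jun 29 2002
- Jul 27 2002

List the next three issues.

All Saturdays; the gaps (28, 35, 28) vary with month length.
This is the last Saturday of each month.
Last Saturday of August 2002: Aug 31 2002.
September 2002 ends with Saturday Sep 28 2002.
Last Saturday of October 2002: Oct 26 2002.

Aug 31 2002, Sep 28 2002, Oct 26 2002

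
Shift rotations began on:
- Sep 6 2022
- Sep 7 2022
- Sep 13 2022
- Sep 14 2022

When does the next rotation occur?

The gap pattern 1, 6, 1 repeats every 2 events.
These are the Tuesdays and Wednesdays of each week.
The following Tuesday is Sep 20 2022.

Sep 20 2022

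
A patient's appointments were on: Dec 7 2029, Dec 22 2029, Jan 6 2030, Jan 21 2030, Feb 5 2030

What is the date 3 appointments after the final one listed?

Mar 22 2030

Every event comes 15 days after the last (15, 15, 15, 15).
Feb 5 2030 + 15 days = Feb 20 2030.
Feb 20 2030 + 15 days = Mar 7 2030.
Mar 7 2030 + 15 days = Mar 22 2030.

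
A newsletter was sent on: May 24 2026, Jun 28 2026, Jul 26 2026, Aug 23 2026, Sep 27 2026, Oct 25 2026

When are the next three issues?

Nov 22 2026, Dec 27 2026, Jan 24 2027

These are Sundays at 28- or 35-day spacing (35, 28, 28, 35, 28).
The pattern: 4th Sunday of the month.
November 2026 — 4th Sunday is Nov 22 2026.
December 2026 — 4th Sunday is Dec 27 2026.
January 2027 — 4th Sunday is Jan 24 2027.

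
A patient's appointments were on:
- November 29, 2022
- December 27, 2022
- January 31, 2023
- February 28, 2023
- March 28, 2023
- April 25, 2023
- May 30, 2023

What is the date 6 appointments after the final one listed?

November 28, 2023

All Tuesdays; the gaps (28, 35, 28, 28, 28, 35) vary with month length.
This is the last Tuesday of each month.
Last Tuesday of June 2023: June 27, 2023.
Last Tuesday of July 2023: July 25, 2023.
August 2023 ends with Tuesday August 29, 2023.
September 2023 ends with Tuesday September 26, 2023.
October 2023 ends with Tuesday October 31, 2023.
November 2023 ends with Tuesday November 28, 2023.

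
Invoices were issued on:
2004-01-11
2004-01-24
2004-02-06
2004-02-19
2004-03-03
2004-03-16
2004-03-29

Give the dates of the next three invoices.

2004-04-11, 2004-04-24, 2004-05-07

Gaps between consecutive events: 13, 13, 13, 13, 13, 13 days — a constant 13-day interval.
2004-03-29 + 13 days = 2004-04-11.
2004-04-11 + 13 days = 2004-04-24.
2004-04-24 + 13 days = 2004-05-07.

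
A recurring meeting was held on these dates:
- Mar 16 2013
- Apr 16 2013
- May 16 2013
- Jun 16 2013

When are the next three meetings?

Jul 16 2013, Aug 16 2013, Sep 16 2013

The day-of-month is always 16 (31, 30, 31 days between events).
So this recurs on the 16th of each month.
Next: July 2013 → Jul 16 2013.
Next: August 2013 → Aug 16 2013.
September 2013: Sep 16 2013.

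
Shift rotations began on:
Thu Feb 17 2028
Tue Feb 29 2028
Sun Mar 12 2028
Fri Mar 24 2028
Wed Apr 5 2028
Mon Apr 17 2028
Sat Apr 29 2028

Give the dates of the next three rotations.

Thu May 11 2028, Tue May 23 2028, Sun Jun 4 2028

Gaps between consecutive events: 12, 12, 12, 12, 12, 12 days — a constant 12-day interval.
Sat Apr 29 2028 + 12 days = Thu May 11 2028.
Thu May 11 2028 + 12 days = Tue May 23 2028.
Tue May 23 2028 + 12 days = Sun Jun 4 2028.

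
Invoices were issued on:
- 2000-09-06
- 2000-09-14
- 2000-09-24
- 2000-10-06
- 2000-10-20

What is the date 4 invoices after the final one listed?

2001-01-04

The spacing grows by 2 each time: 8, 10, 12, 14 days.
Next gap: 16 days. 2000-10-20 + 16 days = 2000-11-05.
Next gap: 18 days. 2000-11-05 + 18 days = 2000-11-23.
Next gap: 20 days. 2000-11-23 + 20 days = 2000-12-13.
Next gap: 22 days. 2000-12-13 + 22 days = 2001-01-04.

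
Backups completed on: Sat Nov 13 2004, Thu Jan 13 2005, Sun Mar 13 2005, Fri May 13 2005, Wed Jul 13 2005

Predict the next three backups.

Tue Sep 13 2005, Sun Nov 13 2005, Fri Jan 13 2006

Gaps: 61, 59, 61, 61 days — not constant. Every event is on the 13th of the month.
Pattern: the 13th of every 2 months.
September 2005: Tue Sep 13 2005.
November 2005: Sun Nov 13 2005.
January 2006: Fri Jan 13 2006.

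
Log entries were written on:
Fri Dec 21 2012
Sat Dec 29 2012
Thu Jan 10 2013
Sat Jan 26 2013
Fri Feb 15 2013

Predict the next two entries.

Mon Mar 11 2013, Mon Apr 8 2013

The spacing grows by 4 each time: 8, 12, 16, 20 days.
Next gap: 24 days. Fri Feb 15 2013 + 24 days = Mon Mar 11 2013.
Next gap: 28 days. Mon Mar 11 2013 + 28 days = Mon Apr 8 2013.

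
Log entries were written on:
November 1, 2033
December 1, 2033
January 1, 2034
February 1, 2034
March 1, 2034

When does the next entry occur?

April 1, 2034

Each date is the 1st; the gaps (30, 31, 31, 28) track the month lengths.
The rule is the 1st of each month.
Next: April 2034 → April 1, 2034.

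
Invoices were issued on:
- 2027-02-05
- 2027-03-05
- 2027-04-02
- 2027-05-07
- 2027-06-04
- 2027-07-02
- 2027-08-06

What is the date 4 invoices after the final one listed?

2027-12-03

Gaps: 28, 28, 35, 28, 28, 35 days — a mix of 28 and 35. Every date is a Friday.
Each is the 1st Friday of its month.
1st Friday of September 2027: 2027-09-03.
1st Friday of October 2027: 2027-10-01.
1st Friday of November 2027: 2027-11-05.
December 2027 — 1st Friday is 2027-12-03.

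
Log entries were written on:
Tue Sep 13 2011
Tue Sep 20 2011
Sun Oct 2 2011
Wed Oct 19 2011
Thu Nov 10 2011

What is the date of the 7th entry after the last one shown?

Thu Aug 30 2012

Gaps: 7, 12, 17, 22 days — each gap is 5 larger than the previous one.
Next gap: 27 days. Thu Nov 10 2011 + 27 days = Wed Dec 7 2011.
Next gap: 32 days. Wed Dec 7 2011 + 32 days = Sun Jan 8 2012.
Next gap: 37 days. Sun Jan 8 2012 + 37 days = Tue Feb 14 2012.
Next gap: 42 days. Tue Feb 14 2012 + 42 days = Tue Mar 27 2012.
Next gap: 47 days. Tue Mar 27 2012 + 47 days = Sun May 13 2012.
Next gap: 52 days. Sun May 13 2012 + 52 days = Wed Jul 4 2012.
Next gap: 57 days. Wed Jul 4 2012 + 57 days = Thu Aug 30 2012.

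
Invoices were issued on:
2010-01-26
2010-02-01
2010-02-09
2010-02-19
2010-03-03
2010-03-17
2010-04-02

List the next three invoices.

2010-04-20, 2010-05-10, 2010-06-01

Gaps: 6, 8, 10, 12, 14, 16 days — each gap is 2 larger than the previous one.
Next gap: 18 days. 2010-04-02 + 18 days = 2010-04-20.
Next gap: 20 days. 2010-04-20 + 20 days = 2010-05-10.
Next gap: 22 days. 2010-05-10 + 22 days = 2010-06-01.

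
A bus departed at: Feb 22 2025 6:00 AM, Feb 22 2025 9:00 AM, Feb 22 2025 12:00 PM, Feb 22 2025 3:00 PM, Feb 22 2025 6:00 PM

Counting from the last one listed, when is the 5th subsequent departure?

Feb 23 2025 9:00 AM

The interval is a steady 3 hours (3, 3, 3, 3).
Feb 22 2025 6:00 PM + 3 h = Feb 22 2025 9:00 PM.
Feb 22 2025 9:00 PM + 3 h = Feb 23 2025 12:00 AM.
Feb 23 2025 12:00 AM + 3 h = Feb 23 2025 3:00 AM.
Feb 23 2025 3:00 AM + 3 h = Feb 23 2025 6:00 AM.
Feb 23 2025 6:00 AM + 3 h = Feb 23 2025 9:00 AM.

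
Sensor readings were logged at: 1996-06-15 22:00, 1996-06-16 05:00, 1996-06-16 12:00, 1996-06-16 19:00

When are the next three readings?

1996-06-17 02:00, 1996-06-17 09:00, 1996-06-17 16:00

Spacing: 7, 7, 7 h — constant 7 h.
1996-06-16 19:00 + 7 h = 1996-06-17 02:00.
1996-06-17 02:00 + 7 h = 1996-06-17 09:00.
1996-06-17 09:00 + 7 h = 1996-06-17 16:00.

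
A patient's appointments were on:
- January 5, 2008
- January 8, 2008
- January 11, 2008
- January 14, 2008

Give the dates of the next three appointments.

The spacing is 3, 3, 3 days — always 3 days.
January 14, 2008 + 3 days = January 17, 2008.
January 17, 2008 + 3 days = January 20, 2008.
January 20, 2008 + 3 days = January 23, 2008.

January 17, 2008; January 20, 2008; January 23, 2008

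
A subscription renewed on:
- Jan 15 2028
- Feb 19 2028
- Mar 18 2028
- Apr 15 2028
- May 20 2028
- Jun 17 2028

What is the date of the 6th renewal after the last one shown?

Dec 16 2028

Gaps: 35, 28, 28, 35, 28 days — a mix of 28 and 35. Every date is a Saturday.
Each is the 3rd Saturday of its month.
July 2028 — 3rd Saturday is Jul 15 2028.
3rd Saturday of August 2028: Aug 19 2028.
September 2028 — 3rd Saturday is Sep 16 2028.
3rd Saturday of October 2028: Oct 21 2028.
3rd Saturday of November 2028: Nov 18 2028.
December 2028 — 3rd Saturday is Dec 16 2028.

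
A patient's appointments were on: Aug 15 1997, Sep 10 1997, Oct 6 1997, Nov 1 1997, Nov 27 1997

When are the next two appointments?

The spacing is 26, 26, 26, 26 days — always 26 days.
Nov 27 1997 + 26 days = Dec 23 1997.
Dec 23 1997 + 26 days = Jan 18 1998.

Dec 23 1997, Jan 18 1998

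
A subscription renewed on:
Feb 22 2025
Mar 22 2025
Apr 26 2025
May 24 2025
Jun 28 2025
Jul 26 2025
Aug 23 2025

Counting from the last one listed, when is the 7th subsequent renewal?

All dates are Saturdays, 28, 35, 28, 35, 28, 28 days apart.
Specifically, the 4th Saturday of each month.
4th Saturday of September 2025: Sep 27 2025.
October 2025 — 4th Saturday is Oct 25 2025.
4th Saturday of November 2025: Nov 22 2025.
4th Saturday of December 2025: Dec 27 2025.
4th Saturday of January 2026: Jan 24 2026.
February 2026 — 4th Saturday is Feb 28 2026.
March 2026 — 4th Saturday is Mar 28 2026.

Mar 28 2026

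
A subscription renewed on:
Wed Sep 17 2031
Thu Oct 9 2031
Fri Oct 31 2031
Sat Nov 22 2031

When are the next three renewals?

Sun Dec 14 2031, Mon Jan 5 2032, Tue Jan 27 2032

The spacing is 22, 22, 22 days — always 22 days.
Sat Nov 22 2031 + 22 days = Sun Dec 14 2031.
Sun Dec 14 2031 + 22 days = Mon Jan 5 2032.
Mon Jan 5 2032 + 22 days = Tue Jan 27 2032.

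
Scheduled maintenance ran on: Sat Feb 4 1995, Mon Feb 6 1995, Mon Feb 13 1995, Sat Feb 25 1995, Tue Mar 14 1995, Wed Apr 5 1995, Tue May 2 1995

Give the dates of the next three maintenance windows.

Gaps: 2, 7, 12, 17, 22, 27 days — each gap is 5 larger than the previous one.
Next gap: 32 days. Tue May 2 1995 + 32 days = Sat Jun 3 1995.
Next gap: 37 days. Sat Jun 3 1995 + 37 days = Mon Jul 10 1995.
Next gap: 42 days. Mon Jul 10 1995 + 42 days = Mon Aug 21 1995.

Sat Jun 3 1995, Mon Jul 10 1995, Mon Aug 21 1995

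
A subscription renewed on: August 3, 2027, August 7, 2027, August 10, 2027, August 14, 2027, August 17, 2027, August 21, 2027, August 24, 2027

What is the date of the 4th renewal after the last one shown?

September 7, 2027

Every event lands on a Tuesday or Saturday (gaps cycle 4, 3, 4, 3, 4, 3).
So the schedule is: every Tuesday and Saturday.
The following Saturday is August 28, 2027.
Next Tuesday: August 31, 2027.
The following Saturday is September 4, 2027.
Next Tuesday: September 7, 2027.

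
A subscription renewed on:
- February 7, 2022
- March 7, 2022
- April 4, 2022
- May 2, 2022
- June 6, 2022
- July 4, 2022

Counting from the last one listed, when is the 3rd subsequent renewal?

October 3, 2022

All dates are Mondays, 28, 28, 28, 35, 28 days apart.
Specifically, the 1st Monday of each month.
August 2022 — 1st Monday is August 1, 2022.
1st Monday of September 2022: September 5, 2022.
1st Monday of October 2022: October 3, 2022.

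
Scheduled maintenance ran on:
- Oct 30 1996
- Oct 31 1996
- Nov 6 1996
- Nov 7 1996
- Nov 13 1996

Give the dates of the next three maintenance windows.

Nov 14 1996, Nov 20 1996, Nov 21 1996

Gaps: 1, 6, 1, 6 days — not constant, but cyclic with period 2.
The events fall on every Wednesday and Thursday.
The following Thursday is Nov 14 1996.
The following Wednesday is Nov 20 1996.
Next Thursday: Nov 21 1996.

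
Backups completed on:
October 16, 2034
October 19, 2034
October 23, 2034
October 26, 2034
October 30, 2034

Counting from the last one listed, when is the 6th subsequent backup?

November 20, 2034

Every event lands on a Monday or Thursday (gaps cycle 3, 4, 3, 4).
So the schedule is: every Monday and Thursday.
The following Thursday is November 2, 2034.
Next Monday: November 6, 2034.
The following Thursday is November 9, 2034.
The following Monday is November 13, 2034.
The following Thursday is November 16, 2034.
Next Monday: November 20, 2034.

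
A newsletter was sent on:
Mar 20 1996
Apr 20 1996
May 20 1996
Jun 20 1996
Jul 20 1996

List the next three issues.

Each date is the 20th; the gaps (31, 30, 31, 30) track the month lengths.
The rule is the 20th of each month.
Next: August 1996 → Aug 20 1996.
September 1996: Sep 20 1996.
October 1996: Oct 20 1996.

Aug 20 1996, Sep 20 1996, Oct 20 1996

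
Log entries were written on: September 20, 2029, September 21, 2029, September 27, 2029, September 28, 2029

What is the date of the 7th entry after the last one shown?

October 25, 2029

Gaps: 1, 6, 1 days — not constant, but cyclic with period 2.
The events fall on every Thursday and Friday.
Next Thursday: October 4, 2029.
Next Friday: October 5, 2029.
The following Thursday is October 11, 2029.
Next Friday: October 12, 2029.
Next Thursday: October 18, 2029.
Next Friday: October 19, 2029.
Next Thursday: October 25, 2029.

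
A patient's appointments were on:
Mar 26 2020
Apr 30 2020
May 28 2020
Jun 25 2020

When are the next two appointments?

Jul 30 2020, Aug 27 2020

All Thursdays; the gaps (35, 28, 28) vary with month length.
This is the last Thursday of each month.
Last Thursday of July 2020: Jul 30 2020.
August 2020 ends with Thursday Aug 27 2020.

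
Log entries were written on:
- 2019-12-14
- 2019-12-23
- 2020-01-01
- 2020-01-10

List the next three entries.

2020-01-19, 2020-01-28, 2020-02-06

Every event comes 9 days after the last (9, 9, 9).
2020-01-10 + 9 days = 2020-01-19.
2020-01-19 + 9 days = 2020-01-28.
2020-01-28 + 9 days = 2020-02-06.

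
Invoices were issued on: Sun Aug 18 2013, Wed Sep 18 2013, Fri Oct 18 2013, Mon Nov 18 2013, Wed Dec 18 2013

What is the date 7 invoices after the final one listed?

The day-of-month is always 18 (31, 30, 31, 30 days between events).
So this recurs on the 18th of each month.
January 2014: Sat Jan 18 2014.
February 2014: Tue Feb 18 2014.
March 2014: Tue Mar 18 2014.
Next: April 2014 → Fri Apr 18 2014.
Next: May 2014 → Sun May 18 2014.
Next: June 2014 → Wed Jun 18 2014.
Next: July 2014 → Fri Jul 18 2014.

Fri Jul 18 2014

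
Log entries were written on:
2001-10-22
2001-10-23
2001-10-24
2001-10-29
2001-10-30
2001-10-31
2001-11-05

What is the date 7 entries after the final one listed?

2001-11-20

Every event lands on a Monday or Tuesday or Wednesday (gaps cycle 1, 1, 5, 1, 1, 5).
So the schedule is: every Monday, Tuesday and Wednesday.
The following Tuesday is 2001-11-06.
The following Wednesday is 2001-11-07.
The following Monday is 2001-11-12.
Next Tuesday: 2001-11-13.
Next Wednesday: 2001-11-14.
The following Monday is 2001-11-19.
The following Tuesday is 2001-11-20.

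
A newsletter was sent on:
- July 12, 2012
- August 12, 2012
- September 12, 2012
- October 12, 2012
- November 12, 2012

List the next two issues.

December 12, 2012; January 12, 2013

Each date is the 12th; the gaps (31, 31, 30, 31) track the month lengths.
The rule is the 12th of each month.
December 2012: December 12, 2012.
Next: January 2013 → January 12, 2013.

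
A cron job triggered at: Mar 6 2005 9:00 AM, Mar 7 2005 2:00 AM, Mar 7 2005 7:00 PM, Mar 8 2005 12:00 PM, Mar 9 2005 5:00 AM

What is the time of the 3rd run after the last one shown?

Spacing: 17, 17, 17, 17 h — constant 17 h.
Mar 9 2005 5:00 AM + 17 h = Mar 9 2005 10:00 PM.
Mar 9 2005 10:00 PM + 17 h = Mar 10 2005 3:00 PM.
Mar 10 2005 3:00 PM + 17 h = Mar 11 2005 8:00 AM.

Mar 11 2005 8:00 AM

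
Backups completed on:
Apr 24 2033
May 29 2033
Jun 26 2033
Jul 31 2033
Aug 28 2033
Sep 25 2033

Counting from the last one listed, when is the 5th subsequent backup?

Feb 26 2034

All Sundays; the gaps (35, 28, 35, 28, 28) vary with month length.
This is the last Sunday of each month.
Last Sunday of October 2033: Oct 30 2033.
November 2033 ends with Sunday Nov 27 2033.
December 2033 ends with Sunday Dec 25 2033.
Last Sunday of January 2034: Jan 29 2034.
Last Sunday of February 2034: Feb 26 2034.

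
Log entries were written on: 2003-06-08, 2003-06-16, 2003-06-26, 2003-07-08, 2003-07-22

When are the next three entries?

2003-08-07, 2003-08-25, 2003-09-14

Gaps: 8, 10, 12, 14 days — each gap is 2 larger than the previous one.
Next gap: 16 days. 2003-07-22 + 16 days = 2003-08-07.
Next gap: 18 days. 2003-08-07 + 18 days = 2003-08-25.
Next gap: 20 days. 2003-08-25 + 20 days = 2003-09-14.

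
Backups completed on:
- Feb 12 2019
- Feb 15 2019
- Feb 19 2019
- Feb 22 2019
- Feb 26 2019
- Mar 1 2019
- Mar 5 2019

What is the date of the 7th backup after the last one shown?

Mar 29 2019

Gaps: 3, 4, 3, 4, 3, 4 days — not constant, but cyclic with period 2.
The events fall on every Tuesday and Friday.
The following Friday is Mar 8 2019.
Next Tuesday: Mar 12 2019.
Next Friday: Mar 15 2019.
Next Tuesday: Mar 19 2019.
Next Friday: Mar 22 2019.
The following Tuesday is Mar 26 2019.
Next Friday: Mar 29 2019.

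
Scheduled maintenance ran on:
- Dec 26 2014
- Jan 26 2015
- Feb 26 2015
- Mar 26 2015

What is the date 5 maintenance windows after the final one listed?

Aug 26 2015

Gaps: 31, 31, 28 days — not constant. Every event is on the 26th of the month.
Pattern: the 26th of each month.
April 2015: Apr 26 2015.
May 2015: May 26 2015.
Next: June 2015 → Jun 26 2015.
Next: July 2015 → Jul 26 2015.
August 2015: Aug 26 2015.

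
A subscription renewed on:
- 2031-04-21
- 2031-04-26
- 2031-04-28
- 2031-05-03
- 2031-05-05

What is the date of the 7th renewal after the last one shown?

2031-05-31

Gaps: 5, 2, 5, 2 days — not constant, but cyclic with period 2.
The events fall on every Monday and Saturday.
The following Saturday is 2031-05-10.
The following Monday is 2031-05-12.
The following Saturday is 2031-05-17.
Next Monday: 2031-05-19.
Next Saturday: 2031-05-24.
Next Monday: 2031-05-26.
Next Saturday: 2031-05-31.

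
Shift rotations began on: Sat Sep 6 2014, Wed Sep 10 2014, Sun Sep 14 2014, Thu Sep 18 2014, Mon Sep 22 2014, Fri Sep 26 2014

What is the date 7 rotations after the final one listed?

Fri Oct 24 2014

Gaps between consecutive events: 4, 4, 4, 4, 4 days — a constant 4-day interval.
Fri Sep 26 2014 + 4 days = Tue Sep 30 2014.
Tue Sep 30 2014 + 4 days = Sat Oct 4 2014.
Sat Oct 4 2014 + 4 days = Wed Oct 8 2014.
Wed Oct 8 2014 + 4 days = Sun Oct 12 2014.
Sun Oct 12 2014 + 4 days = Thu Oct 16 2014.
Thu Oct 16 2014 + 4 days = Mon Oct 20 2014.
Mon Oct 20 2014 + 4 days = Fri Oct 24 2014.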